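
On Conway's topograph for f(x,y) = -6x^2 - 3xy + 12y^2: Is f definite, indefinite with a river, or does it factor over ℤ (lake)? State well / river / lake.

D = b²−4ac = (-3)² − 4·(-6)·12 = 297
D > 0 non-square ⇒ indefinite ⇒ periodic river

river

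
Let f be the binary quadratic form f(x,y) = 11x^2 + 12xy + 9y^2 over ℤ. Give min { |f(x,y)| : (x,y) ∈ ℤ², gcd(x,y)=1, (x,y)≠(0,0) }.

translate: b→-10 (≡12 mod 22), so (11,12,9)→(11,-10,8)
flip: (11,-10,8)→(8,10,11)
translate: b→-6 (≡10 mod 16), so (8,10,11)→(8,-6,9)
reduced (well bottom): (8,-6,9) with a≤c, −a<b≤a
well minimum = a = 8

8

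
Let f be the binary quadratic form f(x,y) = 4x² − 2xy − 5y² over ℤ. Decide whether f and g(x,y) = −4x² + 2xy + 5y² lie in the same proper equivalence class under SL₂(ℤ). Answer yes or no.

D₁ = 84, D₂ = 84
river cycle of f (length 6): (-5, 2, 4), (4, 6, -3), (-3, 6, 4), (4, 2, -5), (-5, 8, 1), (1, 8, -5)
river cycle of g (length 6): (5, 8, -1), (-1, 8, 5), (5, 2, -4), (-4, 6, 3), (3, 6, -4), (-4, 2, 5)
cycles differ ⇒ inequivalent

no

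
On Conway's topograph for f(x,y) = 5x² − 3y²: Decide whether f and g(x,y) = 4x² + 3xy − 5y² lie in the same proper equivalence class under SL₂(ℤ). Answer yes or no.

D₁ = 60, D₂ = 89
discriminants differ ⇒ not SL₂(ℤ)-equivalent

no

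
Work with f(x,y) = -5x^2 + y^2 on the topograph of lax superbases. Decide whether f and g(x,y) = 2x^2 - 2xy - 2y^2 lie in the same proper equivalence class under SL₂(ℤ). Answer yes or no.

D₁ = 20, D₂ = 20
river cycle of f (length 2): (1, 4, -1), (-1, 4, 1)
river cycle of g (length 2): (-2, 2, 2), (2, 2, -2)
cycles differ ⇒ inequivalent

no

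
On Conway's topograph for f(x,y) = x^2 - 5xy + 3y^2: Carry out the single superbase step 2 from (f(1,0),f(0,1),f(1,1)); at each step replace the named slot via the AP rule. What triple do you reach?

start (1,3,-1) = (f(1,0),f(0,1),f(1,1))
replace slot 2: 2·(1+(-1)) − 3 = -3 → (1,-3,-1)

1,-3,-1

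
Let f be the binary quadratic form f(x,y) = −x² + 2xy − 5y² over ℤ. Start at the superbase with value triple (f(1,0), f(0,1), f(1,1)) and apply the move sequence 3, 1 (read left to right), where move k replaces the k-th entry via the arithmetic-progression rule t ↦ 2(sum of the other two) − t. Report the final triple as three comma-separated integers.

start (-1,-5,-4) = (f(1,0),f(0,1),f(1,1))
replace slot 3: 2·((-1)+(-5)) − (-4) = -8 → (-1,-5,-8)
replace slot 1: 2·((-5)+(-8)) − (-1) = -25 → (-25,-5,-8)

-25,-5,-8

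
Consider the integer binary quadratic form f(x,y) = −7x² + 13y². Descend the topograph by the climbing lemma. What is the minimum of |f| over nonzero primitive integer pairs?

descent: ρ → (13,0,-7)
descent: ρ → (-7,14,6)  [lands on river]
river: ρ → (6,10,-11)
river: ρ → (-11,12,5)
river: ρ → (5,18,-2)
river: ρ → (-2,18,5)
river: ρ → (5,12,-11)
river: ρ → (-11,10,6)
river: ρ → (6,14,-7)
closes: descent 2, river 8
min |a| on river = 2

2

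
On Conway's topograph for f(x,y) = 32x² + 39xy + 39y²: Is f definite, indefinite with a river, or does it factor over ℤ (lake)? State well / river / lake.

D = b²−4ac = 39² − 4·32·39 = -3471
D < 0 ⇒ definite ⇒ every region one sign ⇒ single well

well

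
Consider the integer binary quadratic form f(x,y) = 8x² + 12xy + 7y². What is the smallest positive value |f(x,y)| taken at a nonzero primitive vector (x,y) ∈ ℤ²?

translate: b→-4 (≡12 mod 16), so (8,12,7)→(8,-4,3)
flip: (8,-4,3)→(3,4,8)
translate: b→-2 (≡4 mod 6), so (3,4,8)→(3,-2,7)
reduced (well bottom): (3,-2,7) with a≤c, −a<b≤a
well minimum = a = 3

3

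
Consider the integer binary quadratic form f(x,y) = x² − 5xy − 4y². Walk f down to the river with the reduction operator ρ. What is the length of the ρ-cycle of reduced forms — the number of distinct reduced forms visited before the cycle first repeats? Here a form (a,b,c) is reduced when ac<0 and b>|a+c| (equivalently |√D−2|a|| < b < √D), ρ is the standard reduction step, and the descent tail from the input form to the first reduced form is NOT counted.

D = 41, ⌊√D⌋ = 6
descent: ρ → (-4,5,1)  [lands on river]
river: ρ → (1,5,-4)
river: ρ → (-4,3,2)
river: ρ → (2,5,-2)
river: ρ → (-2,3,4)
river: ρ → (4,5,-1)
river: ρ → (-1,5,4)
river: ρ → (4,3,-2)
river: ρ → (-2,5,2)
river: ρ → (2,3,-4)
ρ-cycle length = 10 (tail of 1 descent step not counted)

10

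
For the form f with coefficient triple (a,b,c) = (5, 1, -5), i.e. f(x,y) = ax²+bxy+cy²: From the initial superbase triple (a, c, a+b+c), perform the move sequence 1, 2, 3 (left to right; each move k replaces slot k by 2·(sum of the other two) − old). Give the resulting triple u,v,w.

start (5,-5,1) = (f(1,0),f(0,1),f(1,1))
replace slot 1: 2·((-5)+1) − 5 = -13 → (-13,-5,1)
replace slot 2: 2·((-13)+1) − (-5) = -19 → (-13,-19,1)
replace slot 3: 2·((-13)+(-19)) − 1 = -65 → (-13,-19,-65)

-13,-19,-65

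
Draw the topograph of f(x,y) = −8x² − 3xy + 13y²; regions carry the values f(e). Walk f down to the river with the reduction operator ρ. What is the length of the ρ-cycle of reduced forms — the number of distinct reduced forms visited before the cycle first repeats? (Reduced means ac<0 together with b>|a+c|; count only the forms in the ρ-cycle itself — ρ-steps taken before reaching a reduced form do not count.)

D = 425, ⌊√D⌋ = 20
descent: ρ → (13,3,-8)
descent: ρ → (-8,13,8)  [lands on river]
river: ρ → (8,19,-2)
river: ρ → (-2,17,17)
river: ρ → (17,17,-2)
river: ρ → (-2,19,8)
river: ρ → (8,13,-8)
river: ρ → (-8,19,2)
river: ρ → (2,17,-17)
river: ρ → (-17,17,2)
river: ρ → (2,19,-8)
ρ-cycle length = 10 (tail of 2 descent steps not counted)

10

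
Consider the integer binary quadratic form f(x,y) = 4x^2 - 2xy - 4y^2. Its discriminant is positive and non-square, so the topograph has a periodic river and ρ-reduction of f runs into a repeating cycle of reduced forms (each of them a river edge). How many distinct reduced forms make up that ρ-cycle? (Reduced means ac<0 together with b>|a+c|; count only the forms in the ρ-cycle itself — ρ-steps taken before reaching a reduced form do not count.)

D = 68, ⌊√D⌋ = 8
descent: ρ → (-4,2,4)  [lands on river]
river: ρ → (4,6,-2)
river: ρ → (-2,6,4)
river: ρ → (4,2,-4)
river: ρ → (-4,6,2)
river: ρ → (2,6,-4)
ρ-cycle length = 6 (tail of 1 descent step not counted)

6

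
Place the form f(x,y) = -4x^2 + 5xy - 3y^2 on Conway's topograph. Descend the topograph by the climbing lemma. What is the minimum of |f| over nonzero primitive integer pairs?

translate: b→3 (≡-5 mod 8), so (4,-5,3)→(4,3,2)
flip: (4,3,2)→(2,-3,4)
translate: b→1 (≡-3 mod 4), so (2,-3,4)→(2,1,3)
reduced (well bottom): (2,1,3) with a≤c, −a<b≤a
well minimum |f| = |-2| = 2 (negative-definite)

2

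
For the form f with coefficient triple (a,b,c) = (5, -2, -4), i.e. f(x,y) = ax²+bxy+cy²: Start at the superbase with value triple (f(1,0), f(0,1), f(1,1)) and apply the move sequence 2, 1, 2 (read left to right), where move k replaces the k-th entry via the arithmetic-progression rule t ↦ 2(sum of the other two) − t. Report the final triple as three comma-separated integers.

start (5,-4,-1) = (f(1,0),f(0,1),f(1,1))
replace slot 2: 2·(5+(-1)) − (-4) = 12 → (5,12,-1)
replace slot 1: 2·(12+(-1)) − 5 = 17 → (17,12,-1)
replace slot 2: 2·(17+(-1)) − 12 = 20 → (17,20,-1)

17,20,-1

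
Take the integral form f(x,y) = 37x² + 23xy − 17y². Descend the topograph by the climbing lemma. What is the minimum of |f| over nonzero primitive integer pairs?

river: ρ → (-17,45,15)
river: ρ → (15,45,-17)
river: ρ → (-17,23,37)
river: ρ → (37,51,-3)
river: ρ → (-3,51,37)
river: ρ → (37,23,-17)
closes: descent 0, river 6
min |a| on river = 3

3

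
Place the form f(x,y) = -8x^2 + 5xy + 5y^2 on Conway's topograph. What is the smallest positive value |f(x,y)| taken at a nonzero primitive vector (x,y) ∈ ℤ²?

river: ρ → (5,5,-8)
river: ρ → (-8,11,2)
river: ρ → (2,13,-2)
river: ρ → (-2,11,8)
river: ρ → (8,5,-5)
river: ρ → (-5,5,8)
river: ρ → (8,11,-2)
river: ρ → (-2,13,2)
river: ρ → (2,11,-8)
river: ρ → (-8,5,5)
closes: descent 0, river 10
min |a| on river = 2

2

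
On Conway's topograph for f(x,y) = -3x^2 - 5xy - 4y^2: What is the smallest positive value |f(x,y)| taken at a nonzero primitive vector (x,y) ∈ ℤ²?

translate: b→-1 (≡5 mod 6), so (3,5,4)→(3,-1,2)
flip: (3,-1,2)→(2,1,3)
reduced (well bottom): (2,1,3) with a≤c, −a<b≤a
well minimum |f| = |-2| = 2 (negative-definite)

2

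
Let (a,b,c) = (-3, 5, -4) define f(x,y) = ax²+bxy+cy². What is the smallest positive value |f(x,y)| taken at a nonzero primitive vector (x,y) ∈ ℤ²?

translate: b→1 (≡-5 mod 6), so (3,-5,4)→(3,1,2)
flip: (3,1,2)→(2,-1,3)
reduced (well bottom): (2,-1,3) with a≤c, −a<b≤a
well minimum |f| = |-2| = 2 (negative-definite)

2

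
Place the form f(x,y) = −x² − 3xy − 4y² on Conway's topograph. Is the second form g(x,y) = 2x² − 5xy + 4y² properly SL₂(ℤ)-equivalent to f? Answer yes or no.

D₁ = -7, D₂ = -7
f is negative-definite; reduce −f:
−f: translate: b→1 (≡3 mod 2), so (1,3,4)→(1,1,2)
−f: reduced (well bottom): (1,1,2) with a≤c, −a<b≤a
flip sign back: reduced form of f is (-1,-1,-2)
g: translate: b→-1 (≡-5 mod 4), so (2,-5,4)→(2,-1,1)
g: flip: (2,-1,1)→(1,1,2)
g: reduced (well bottom): (1,1,2) with a≤c, −a<b≤a
reduced forms (-1, -1, -2) vs (1, 1, 2) ⇒ inequivalent

no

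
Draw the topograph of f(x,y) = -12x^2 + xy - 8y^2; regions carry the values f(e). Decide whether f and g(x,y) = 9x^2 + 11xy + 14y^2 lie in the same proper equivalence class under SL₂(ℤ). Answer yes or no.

D₁ = -383, D₂ = -383
f is negative-definite; reduce −f:
−f: flip: (12,-1,8)→(8,1,12)
−f: reduced (well bottom): (8,1,12) with a≤c, −a<b≤a
flip sign back: reduced form of f is (-8,-1,-12)
g: translate: b→-7 (≡11 mod 18), so (9,11,14)→(9,-7,12)
g: reduced (well bottom): (9,-7,12) with a≤c, −a<b≤a
reduced forms (-8, -1, -12) vs (9, -7, 12) ⇒ inequivalent

no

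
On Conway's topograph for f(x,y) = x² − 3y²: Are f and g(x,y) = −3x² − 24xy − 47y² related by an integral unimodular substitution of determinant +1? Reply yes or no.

D₁ = 12, D₂ = 12
river cycle of f (length 2): (1, 2, -2), (-2, 2, 1)
river cycle of g (length 2): (1, 2, -2), (-2, 2, 1)
cycles coincide ⇒ equivalent

yes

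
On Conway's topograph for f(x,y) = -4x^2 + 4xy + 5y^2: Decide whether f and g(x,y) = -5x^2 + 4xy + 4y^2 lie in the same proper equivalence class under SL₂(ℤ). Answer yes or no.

D₁ = 96, D₂ = 96
river cycle of f (length 4): (5, 6, -3), (-3, 6, 5), (5, 4, -4), (-4, 4, 5)
river cycle of g (length 4): (4, 4, -5), (-5, 6, 3), (3, 6, -5), (-5, 4, 4)
cycles differ ⇒ inequivalent

no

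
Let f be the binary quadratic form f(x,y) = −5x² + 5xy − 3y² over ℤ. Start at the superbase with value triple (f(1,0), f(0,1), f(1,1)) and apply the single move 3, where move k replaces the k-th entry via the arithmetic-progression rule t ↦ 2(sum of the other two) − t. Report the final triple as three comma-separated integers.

start (-5,-3,-3) = (f(1,0),f(0,1),f(1,1))
replace slot 3: 2·((-5)+(-3)) − (-3) = -13 → (-5,-3,-13)

-5,-3,-13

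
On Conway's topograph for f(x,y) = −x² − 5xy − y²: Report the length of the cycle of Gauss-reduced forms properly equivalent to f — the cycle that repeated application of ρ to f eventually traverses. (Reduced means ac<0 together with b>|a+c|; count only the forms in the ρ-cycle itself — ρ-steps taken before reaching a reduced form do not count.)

D = 21, ⌊√D⌋ = 4
descent: ρ → (-1,3,3)  [lands on river]
river: ρ → (3,3,-1)
ρ-cycle length = 2 (tail of 1 descent step not counted)

2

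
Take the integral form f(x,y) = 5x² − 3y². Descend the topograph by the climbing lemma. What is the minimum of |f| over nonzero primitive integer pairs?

descent: ρ → (-3,6,2)  [lands on river]
river: ρ → (2,6,-3)
closes: descent 1, river 2
min |a| on river = 2

2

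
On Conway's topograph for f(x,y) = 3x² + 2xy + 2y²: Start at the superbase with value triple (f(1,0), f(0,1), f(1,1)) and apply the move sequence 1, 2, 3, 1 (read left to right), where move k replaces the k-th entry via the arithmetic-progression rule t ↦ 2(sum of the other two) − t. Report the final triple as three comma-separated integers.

start (3,2,7) = (f(1,0),f(0,1),f(1,1))
replace slot 1: 2·(2+7) − 3 = 15 → (15,2,7)
replace slot 2: 2·(15+7) − 2 = 42 → (15,42,7)
replace slot 3: 2·(15+42) − 7 = 107 → (15,42,107)
replace slot 1: 2·(42+107) − 15 = 283 → (283,42,107)

283,42,107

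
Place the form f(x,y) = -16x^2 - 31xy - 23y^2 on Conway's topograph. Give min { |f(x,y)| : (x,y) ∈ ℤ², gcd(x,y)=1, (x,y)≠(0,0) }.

translate: b→-1 (≡31 mod 32), so (16,31,23)→(16,-1,8)
flip: (16,-1,8)→(8,1,16)
reduced (well bottom): (8,1,16) with a≤c, −a<b≤a
well minimum |f| = |-8| = 8 (negative-definite)

8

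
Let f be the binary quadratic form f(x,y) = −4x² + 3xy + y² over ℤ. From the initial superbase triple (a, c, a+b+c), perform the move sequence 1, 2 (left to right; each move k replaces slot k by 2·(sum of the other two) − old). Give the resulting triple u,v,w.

start (-4,1,0) = (f(1,0),f(0,1),f(1,1))
replace slot 1: 2·(1+0) − (-4) = 6 → (6,1,0)
replace slot 2: 2·(6+0) − 1 = 11 → (6,11,0)

6,11,0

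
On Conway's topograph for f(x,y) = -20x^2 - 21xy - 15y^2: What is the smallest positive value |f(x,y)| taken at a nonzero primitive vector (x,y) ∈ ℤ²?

translate: b→-19 (≡21 mod 40), so (20,21,15)→(20,-19,14)
flip: (20,-19,14)→(14,19,20)
translate: b→-9 (≡19 mod 28), so (14,19,20)→(14,-9,15)
reduced (well bottom): (14,-9,15) with a≤c, −a<b≤a
well minimum |f| = |-14| = 14 (negative-definite)

14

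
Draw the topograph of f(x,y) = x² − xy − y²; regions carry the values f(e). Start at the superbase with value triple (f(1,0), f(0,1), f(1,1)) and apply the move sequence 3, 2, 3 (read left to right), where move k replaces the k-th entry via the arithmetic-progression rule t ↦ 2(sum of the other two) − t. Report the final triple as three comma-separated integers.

start (1,-1,-1) = (f(1,0),f(0,1),f(1,1))
replace slot 3: 2·(1+(-1)) − (-1) = 1 → (1,-1,1)
replace slot 2: 2·(1+1) − (-1) = 5 → (1,5,1)
replace slot 3: 2·(1+5) − 1 = 11 → (1,5,11)

1,5,11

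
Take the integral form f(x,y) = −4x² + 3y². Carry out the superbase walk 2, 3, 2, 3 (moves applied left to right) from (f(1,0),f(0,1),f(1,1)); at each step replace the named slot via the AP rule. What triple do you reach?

start (-4,3,-1) = (f(1,0),f(0,1),f(1,1))
replace slot 2: 2·((-4)+(-1)) − 3 = -13 → (-4,-13,-1)
replace slot 3: 2·((-4)+(-13)) − (-1) = -33 → (-4,-13,-33)
replace slot 2: 2·((-4)+(-33)) − (-13) = -61 → (-4,-61,-33)
replace slot 3: 2·((-4)+(-61)) − (-33) = -97 → (-4,-61,-97)

-4,-61,-97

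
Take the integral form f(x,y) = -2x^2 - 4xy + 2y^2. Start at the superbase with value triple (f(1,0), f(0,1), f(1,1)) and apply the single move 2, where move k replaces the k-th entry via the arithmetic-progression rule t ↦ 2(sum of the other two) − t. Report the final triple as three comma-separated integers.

start (-2,2,-4) = (f(1,0),f(0,1),f(1,1))
replace slot 2: 2·((-2)+(-4)) − 2 = -14 → (-2,-14,-4)

-2,-14,-4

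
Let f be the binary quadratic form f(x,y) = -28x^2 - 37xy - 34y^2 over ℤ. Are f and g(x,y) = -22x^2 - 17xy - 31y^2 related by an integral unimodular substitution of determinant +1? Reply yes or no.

D₁ = -2439, D₂ = -2439
f is negative-definite; reduce −f:
−f: translate: b→-19 (≡37 mod 56), so (28,37,34)→(28,-19,25)
−f: flip: (28,-19,25)→(25,19,28)
−f: reduced (well bottom): (25,19,28) with a≤c, −a<b≤a
flip sign back: reduced form of f is (-25,-19,-28)
g is negative-definite; reduce −g:
−g: reduced (well bottom): (22,17,31) with a≤c, −a<b≤a
flip sign back: reduced form of g is (-22,-17,-31)
reduced forms (-25, -19, -28) vs (-22, -17, -31) ⇒ inequivalent

no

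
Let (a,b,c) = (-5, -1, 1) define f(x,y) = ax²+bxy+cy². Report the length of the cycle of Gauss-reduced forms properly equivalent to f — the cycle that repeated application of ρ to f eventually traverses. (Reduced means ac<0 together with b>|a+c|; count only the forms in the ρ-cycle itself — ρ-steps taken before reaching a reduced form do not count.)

D = 21, ⌊√D⌋ = 4
descent: ρ → (1,3,-3)  [lands on river]
river: ρ → (-3,3,1)
ρ-cycle length = 2 (tail of 1 descent step not counted)

2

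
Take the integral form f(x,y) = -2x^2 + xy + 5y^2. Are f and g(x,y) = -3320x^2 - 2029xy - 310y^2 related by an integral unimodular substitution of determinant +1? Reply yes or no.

D₁ = 41, D₂ = 41
river cycle of f (length 10): (-2, 5, 2), (2, 3, -4), (-4, 5, 1), (1, 5, -4), (-4, 3, 2), (2, 5, -2), (-2, 3, 4), (4, 5, -1), (-1, 5, 4), (4, 3, -2)
river cycle of g (length 10): (-2, 5, 2), (2, 3, -4), (-4, 5, 1), (1, 5, -4), (-4, 3, 2), (2, 5, -2), (-2, 3, 4), (4, 5, -1), (-1, 5, 4), (4, 3, -2)
cycles coincide ⇒ equivalent

yes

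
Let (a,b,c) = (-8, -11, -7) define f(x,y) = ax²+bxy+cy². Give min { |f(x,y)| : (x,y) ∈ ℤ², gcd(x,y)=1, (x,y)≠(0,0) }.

translate: b→-5 (≡11 mod 16), so (8,11,7)→(8,-5,4)
flip: (8,-5,4)→(4,5,8)
translate: b→-3 (≡5 mod 8), so (4,5,8)→(4,-3,7)
reduced (well bottom): (4,-3,7) with a≤c, −a<b≤a
well minimum |f| = |-4| = 4 (negative-definite)

4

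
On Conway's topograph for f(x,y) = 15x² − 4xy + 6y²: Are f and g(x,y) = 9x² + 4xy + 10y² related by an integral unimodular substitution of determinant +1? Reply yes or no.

D₁ = -344, D₂ = -344
f: flip: (15,-4,6)→(6,4,15)
f: reduced (well bottom): (6,4,15) with a≤c, −a<b≤a
g: reduced (well bottom): (9,4,10) with a≤c, −a<b≤a
reduced forms (6, 4, 15) vs (9, 4, 10) ⇒ inequivalent

no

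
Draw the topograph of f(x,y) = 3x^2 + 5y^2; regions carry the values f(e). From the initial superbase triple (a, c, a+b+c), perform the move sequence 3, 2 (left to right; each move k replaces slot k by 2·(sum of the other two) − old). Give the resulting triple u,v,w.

start (3,5,8) = (f(1,0),f(0,1),f(1,1))
replace slot 3: 2·(3+5) − 8 = 8 → (3,5,8)
replace slot 2: 2·(3+8) − 5 = 17 → (3,17,8)

3,17,8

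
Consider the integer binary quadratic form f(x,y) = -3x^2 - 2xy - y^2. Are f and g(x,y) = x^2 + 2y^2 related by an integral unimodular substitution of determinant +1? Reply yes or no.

D₁ = -8, D₂ = -8
f is negative-definite; reduce −f:
−f: flip: (3,2,1)→(1,-2,3)
−f: translate: b→0 (≡-2 mod 2), so (1,-2,3)→(1,0,2)
−f: reduced (well bottom): (1,0,2) with a≤c, −a<b≤a
flip sign back: reduced form of f is (-1,0,-2)
g: reduced (well bottom): (1,0,2) with a≤c, −a<b≤a
reduced forms (-1, 0, -2) vs (1, 0, 2) ⇒ inequivalent

no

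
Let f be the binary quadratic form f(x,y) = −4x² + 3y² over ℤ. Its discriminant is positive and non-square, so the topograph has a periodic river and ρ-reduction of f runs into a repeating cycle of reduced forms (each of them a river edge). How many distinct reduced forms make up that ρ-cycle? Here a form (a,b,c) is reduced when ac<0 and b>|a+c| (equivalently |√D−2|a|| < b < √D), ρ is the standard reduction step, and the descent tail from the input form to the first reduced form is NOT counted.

D = 48, ⌊√D⌋ = 6
descent: ρ → (3,6,-1)  [lands on river]
river: ρ → (-1,6,3)
ρ-cycle length = 2 (tail of 1 descent step not counted)

2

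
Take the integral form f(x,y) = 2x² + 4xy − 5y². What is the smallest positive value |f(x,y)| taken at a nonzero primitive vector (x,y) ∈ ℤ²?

river: ρ → (-5,6,1)
river: ρ → (1,6,-5)
river: ρ → (-5,4,2)
river: ρ → (2,4,-5)
closes: descent 0, river 4
min |a| on river = 1

1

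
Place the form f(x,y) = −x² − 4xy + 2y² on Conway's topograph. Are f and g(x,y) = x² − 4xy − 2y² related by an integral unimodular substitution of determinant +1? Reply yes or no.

D₁ = 24, D₂ = 24
river cycle of f (length 2): (2, 4, -1), (-1, 4, 2)
river cycle of g (length 2): (-2, 4, 1), (1, 4, -2)
cycles differ ⇒ inequivalent

no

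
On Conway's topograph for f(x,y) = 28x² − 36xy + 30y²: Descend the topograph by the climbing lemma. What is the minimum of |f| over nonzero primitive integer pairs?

translate: b→20 (≡-36 mod 56), so (28,-36,30)→(28,20,22)
flip: (28,20,22)→(22,-20,28)
reduced (well bottom): (22,-20,28) with a≤c, −a<b≤a
well minimum = a = 22

22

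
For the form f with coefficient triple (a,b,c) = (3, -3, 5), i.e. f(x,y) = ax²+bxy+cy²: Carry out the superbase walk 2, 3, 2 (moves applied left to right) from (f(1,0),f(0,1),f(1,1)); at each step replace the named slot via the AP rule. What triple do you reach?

start (3,5,5) = (f(1,0),f(0,1),f(1,1))
replace slot 2: 2·(3+5) − 5 = 11 → (3,11,5)
replace slot 3: 2·(3+11) − 5 = 23 → (3,11,23)
replace slot 2: 2·(3+23) − 11 = 41 → (3,41,23)

3,41,23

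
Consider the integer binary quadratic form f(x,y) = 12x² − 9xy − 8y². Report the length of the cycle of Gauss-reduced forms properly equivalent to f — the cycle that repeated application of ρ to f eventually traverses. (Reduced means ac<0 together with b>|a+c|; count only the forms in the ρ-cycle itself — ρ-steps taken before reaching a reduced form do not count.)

D = 465, ⌊√D⌋ = 21
descent: ρ → (-8,9,12)  [lands on river]
river: ρ → (12,15,-5)
river: ρ → (-5,15,12)
river: ρ → (12,9,-8)
river: ρ → (-8,7,13)
river: ρ → (13,19,-2)
river: ρ → (-2,21,3)
river: ρ → (3,21,-2)
river: ρ → (-2,19,13)
river: ρ → (13,7,-8)
ρ-cycle length = 10 (tail of 1 descent step not counted)

10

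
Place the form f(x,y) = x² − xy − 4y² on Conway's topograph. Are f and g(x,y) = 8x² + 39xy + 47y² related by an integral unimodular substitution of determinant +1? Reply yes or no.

D₁ = 17, D₂ = 17
river cycle of f (length 6): (1, 3, -2), (-2, 1, 2), (2, 3, -1), (-1, 3, 2), (2, 1, -2), (-2, 3, 1)
river cycle of g (length 6): (1, 3, -2), (-2, 1, 2), (2, 3, -1), (-1, 3, 2), (2, 1, -2), (-2, 3, 1)
cycles coincide ⇒ equivalent

yes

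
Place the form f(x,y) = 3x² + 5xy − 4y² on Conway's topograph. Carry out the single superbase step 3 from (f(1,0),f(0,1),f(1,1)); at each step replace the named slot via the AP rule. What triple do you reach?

start (3,-4,4) = (f(1,0),f(0,1),f(1,1))
replace slot 3: 2·(3+(-4)) − 4 = -6 → (3,-4,-6)

3,-4,-6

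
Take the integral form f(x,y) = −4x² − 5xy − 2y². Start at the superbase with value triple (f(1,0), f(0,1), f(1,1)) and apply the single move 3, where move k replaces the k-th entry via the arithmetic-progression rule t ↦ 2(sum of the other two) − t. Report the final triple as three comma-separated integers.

start (-4,-2,-11) = (f(1,0),f(0,1),f(1,1))
replace slot 3: 2·((-4)+(-2)) − (-11) = -1 → (-4,-2,-1)

-4,-2,-1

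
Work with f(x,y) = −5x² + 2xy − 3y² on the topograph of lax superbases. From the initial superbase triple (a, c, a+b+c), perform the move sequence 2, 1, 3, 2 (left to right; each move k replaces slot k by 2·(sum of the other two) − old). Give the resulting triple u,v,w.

start (-5,-3,-6) = (f(1,0),f(0,1),f(1,1))
replace slot 2: 2·((-5)+(-6)) − (-3) = -19 → (-5,-19,-6)
replace slot 1: 2·((-19)+(-6)) − (-5) = -45 → (-45,-19,-6)
replace slot 3: 2·((-45)+(-19)) − (-6) = -122 → (-45,-19,-122)
replace slot 2: 2·((-45)+(-122)) − (-19) = -315 → (-45,-315,-122)

-45,-315,-122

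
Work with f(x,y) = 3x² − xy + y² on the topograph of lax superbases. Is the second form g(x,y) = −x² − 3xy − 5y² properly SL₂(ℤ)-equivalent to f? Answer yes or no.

D₁ = -11, D₂ = -11
f: flip: (3,-1,1)→(1,1,3)
f: reduced (well bottom): (1,1,3) with a≤c, −a<b≤a
g is negative-definite; reduce −g:
−g: translate: b→1 (≡3 mod 2), so (1,3,5)→(1,1,3)
−g: reduced (well bottom): (1,1,3) with a≤c, −a<b≤a
flip sign back: reduced form of g is (-1,-1,-3)
reduced forms (1, 1, 3) vs (-1, -1, -3) ⇒ inequivalent

no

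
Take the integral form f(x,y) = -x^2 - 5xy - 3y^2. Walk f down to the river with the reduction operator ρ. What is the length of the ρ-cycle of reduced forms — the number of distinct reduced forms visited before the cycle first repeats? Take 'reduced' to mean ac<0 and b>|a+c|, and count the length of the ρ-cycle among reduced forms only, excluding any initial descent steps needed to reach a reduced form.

D = 13, ⌊√D⌋ = 3
descent: ρ → (-3,-1,1)
descent: ρ → (1,3,-1)  [lands on river]
river: ρ → (-1,3,1)
ρ-cycle length = 2 (tail of 2 descent steps not counted)

2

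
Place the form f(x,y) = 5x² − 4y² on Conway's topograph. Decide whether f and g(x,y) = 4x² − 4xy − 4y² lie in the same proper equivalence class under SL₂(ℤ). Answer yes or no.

D₁ = 80, D₂ = 80
river cycle of f (length 2): (-4, 8, 1), (1, 8, -4)
river cycle of g (length 2): (-4, 4, 4), (4, 4, -4)
cycles differ ⇒ inequivalent

no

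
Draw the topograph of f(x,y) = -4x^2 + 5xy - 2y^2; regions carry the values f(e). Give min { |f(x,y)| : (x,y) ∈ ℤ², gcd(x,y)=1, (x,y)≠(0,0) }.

translate: b→3 (≡-5 mod 8), so (4,-5,2)→(4,3,1)
flip: (4,3,1)→(1,-3,4)
translate: b→1 (≡-3 mod 2), so (1,-3,4)→(1,1,2)
reduced (well bottom): (1,1,2) with a≤c, −a<b≤a
well minimum |f| = |-1| = 1 (negative-definite)

1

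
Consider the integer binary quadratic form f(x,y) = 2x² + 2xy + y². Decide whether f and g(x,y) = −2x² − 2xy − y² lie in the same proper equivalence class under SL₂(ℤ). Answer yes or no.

D₁ = -4, D₂ = -4
f: flip: (2,2,1)→(1,-2,2)
f: translate: b→0 (≡-2 mod 2), so (1,-2,2)→(1,0,1)
f: reduced (well bottom): (1,0,1) with a≤c, −a<b≤a
g is negative-definite; reduce −g:
−g: flip: (2,2,1)→(1,-2,2)
−g: translate: b→0 (≡-2 mod 2), so (1,-2,2)→(1,0,1)
−g: reduced (well bottom): (1,0,1) with a≤c, −a<b≤a
flip sign back: reduced form of g is (-1,0,-1)
reduced forms (1, 0, 1) vs (-1, 0, -1) ⇒ inequivalent

no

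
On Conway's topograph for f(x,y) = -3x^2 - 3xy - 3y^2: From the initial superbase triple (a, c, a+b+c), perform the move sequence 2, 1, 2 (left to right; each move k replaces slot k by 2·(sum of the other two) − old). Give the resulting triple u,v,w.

start (-3,-3,-9) = (f(1,0),f(0,1),f(1,1))
replace slot 2: 2·((-3)+(-9)) − (-3) = -21 → (-3,-21,-9)
replace slot 1: 2·((-21)+(-9)) − (-3) = -57 → (-57,-21,-9)
replace slot 2: 2·((-57)+(-9)) − (-21) = -111 → (-57,-111,-9)

-57,-111,-9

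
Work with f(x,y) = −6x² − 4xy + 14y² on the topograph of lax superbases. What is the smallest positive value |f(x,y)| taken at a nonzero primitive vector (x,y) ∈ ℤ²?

descent: ρ → (14,4,-6)
descent: ρ → (-6,8,12)  [lands on river]
river: ρ → (12,16,-2)
river: ρ → (-2,16,12)
river: ρ → (12,8,-6)
river: ρ → (-6,16,4)
river: ρ → (4,16,-6)
closes: descent 2, river 6
min |a| on river = 2

2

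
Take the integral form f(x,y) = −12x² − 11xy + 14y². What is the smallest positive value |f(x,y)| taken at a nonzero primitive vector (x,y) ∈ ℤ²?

descent: ρ → (14,11,-12)  [lands on river]
river: ρ → (-12,13,13)
river: ρ → (13,13,-12)
river: ρ → (-12,11,14)
river: ρ → (14,17,-9)
river: ρ → (-9,19,12)
river: ρ → (12,5,-16)
river: ρ → (-16,27,1)
river: ρ → (1,27,-16)
river: ρ → (-16,5,12)
river: ρ → (12,19,-9)
river: ρ → (-9,17,14)
closes: descent 1, river 12
min |a| on river = 1

1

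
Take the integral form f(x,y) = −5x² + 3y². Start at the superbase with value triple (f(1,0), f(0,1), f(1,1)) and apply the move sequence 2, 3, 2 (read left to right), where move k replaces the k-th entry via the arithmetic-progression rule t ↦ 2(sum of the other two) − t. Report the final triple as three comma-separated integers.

start (-5,3,-2) = (f(1,0),f(0,1),f(1,1))
replace slot 2: 2·((-5)+(-2)) − 3 = -17 → (-5,-17,-2)
replace slot 3: 2·((-5)+(-17)) − (-2) = -42 → (-5,-17,-42)
replace slot 2: 2·((-5)+(-42)) − (-17) = -77 → (-5,-77,-42)

-5,-77,-42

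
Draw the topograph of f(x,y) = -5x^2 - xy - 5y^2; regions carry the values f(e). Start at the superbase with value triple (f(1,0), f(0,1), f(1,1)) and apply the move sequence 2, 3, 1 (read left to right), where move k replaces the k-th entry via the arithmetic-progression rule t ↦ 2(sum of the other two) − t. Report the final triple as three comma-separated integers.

start (-5,-5,-11) = (f(1,0),f(0,1),f(1,1))
replace slot 2: 2·((-5)+(-11)) − (-5) = -27 → (-5,-27,-11)
replace slot 3: 2·((-5)+(-27)) − (-11) = -53 → (-5,-27,-53)
replace slot 1: 2·((-27)+(-53)) − (-5) = -155 → (-155,-27,-53)

-155,-27,-53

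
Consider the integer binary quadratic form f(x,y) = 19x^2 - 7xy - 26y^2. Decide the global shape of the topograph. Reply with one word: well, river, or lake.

D = b²−4ac = (-7)² − 4·19·(-26) = 2025
D = 45² is a perfect square ⇒ form factors over ℤ ⇒ lakes

lake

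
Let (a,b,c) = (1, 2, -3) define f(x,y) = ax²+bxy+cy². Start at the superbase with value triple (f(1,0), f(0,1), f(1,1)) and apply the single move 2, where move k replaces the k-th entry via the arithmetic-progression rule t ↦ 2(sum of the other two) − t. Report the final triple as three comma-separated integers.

start (1,-3,0) = (f(1,0),f(0,1),f(1,1))
replace slot 2: 2·(1+0) − (-3) = 5 → (1,5,0)

1,5,0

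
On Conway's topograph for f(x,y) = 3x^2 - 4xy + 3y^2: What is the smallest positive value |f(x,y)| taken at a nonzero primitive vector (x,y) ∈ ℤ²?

translate: b→2 (≡-4 mod 6), so (3,-4,3)→(3,2,2)
flip: (3,2,2)→(2,-2,3)
translate: b→2 (≡-2 mod 4), so (2,-2,3)→(2,2,3)
reduced (well bottom): (2,2,3) with a≤c, −a<b≤a
well minimum = a = 2

2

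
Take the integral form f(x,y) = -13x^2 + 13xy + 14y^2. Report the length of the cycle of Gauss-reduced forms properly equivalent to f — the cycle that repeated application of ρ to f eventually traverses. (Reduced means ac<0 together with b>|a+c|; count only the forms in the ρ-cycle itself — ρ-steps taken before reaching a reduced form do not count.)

D = 897, ⌊√D⌋ = 29
river: ρ → (14,15,-12)
river: ρ → (-12,9,17)
river: ρ → (17,25,-4)
river: ρ → (-4,23,23)
river: ρ → (23,23,-4)
river: ρ → (-4,25,17)
river: ρ → (17,9,-12)
river: ρ → (-12,15,14)
river: ρ → (14,13,-13)
river: ρ → (-13,13,14)
ρ-cycle length = 10 (tail of 0 descent steps not counted)

10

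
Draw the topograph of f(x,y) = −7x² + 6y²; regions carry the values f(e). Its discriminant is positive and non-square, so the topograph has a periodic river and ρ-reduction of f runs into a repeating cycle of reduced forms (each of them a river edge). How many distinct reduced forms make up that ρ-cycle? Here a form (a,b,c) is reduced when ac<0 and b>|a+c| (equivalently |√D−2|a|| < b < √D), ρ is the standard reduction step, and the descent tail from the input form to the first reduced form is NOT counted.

D = 168, ⌊√D⌋ = 12
descent: ρ → (6,12,-1)  [lands on river]
river: ρ → (-1,12,6)
ρ-cycle length = 2 (tail of 1 descent step not counted)

2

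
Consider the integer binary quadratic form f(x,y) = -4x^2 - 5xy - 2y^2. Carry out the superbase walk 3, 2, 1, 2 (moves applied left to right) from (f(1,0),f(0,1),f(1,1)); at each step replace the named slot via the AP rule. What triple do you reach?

start (-4,-2,-11) = (f(1,0),f(0,1),f(1,1))
replace slot 3: 2·((-4)+(-2)) − (-11) = -1 → (-4,-2,-1)
replace slot 2: 2·((-4)+(-1)) − (-2) = -8 → (-4,-8,-1)
replace slot 1: 2·((-8)+(-1)) − (-4) = -14 → (-14,-8,-1)
replace slot 2: 2·((-14)+(-1)) − (-8) = -22 → (-14,-22,-1)

-14,-22,-1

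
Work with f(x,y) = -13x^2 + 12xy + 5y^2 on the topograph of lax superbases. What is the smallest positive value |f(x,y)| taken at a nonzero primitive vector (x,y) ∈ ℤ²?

river: ρ → (5,18,-4)
river: ρ → (-4,14,13)
river: ρ → (13,12,-5)
river: ρ → (-5,18,4)
river: ρ → (4,14,-13)
river: ρ → (-13,12,5)
closes: descent 0, river 6
min |a| on river = 4

4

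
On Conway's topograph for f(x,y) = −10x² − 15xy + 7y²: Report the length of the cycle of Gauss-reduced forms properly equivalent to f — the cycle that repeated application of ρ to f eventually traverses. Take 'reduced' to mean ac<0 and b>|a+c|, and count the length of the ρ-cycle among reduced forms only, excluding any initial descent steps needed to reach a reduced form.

D = 505, ⌊√D⌋ = 22
descent: ρ → (7,15,-10)  [lands on river]
river: ρ → (-10,5,12)
river: ρ → (12,19,-3)
river: ρ → (-3,17,18)
river: ρ → (18,19,-2)
river: ρ → (-2,21,8)
river: ρ → (8,11,-12)
river: ρ → (-12,13,7)
ρ-cycle length = 8 (tail of 1 descent step not counted)

8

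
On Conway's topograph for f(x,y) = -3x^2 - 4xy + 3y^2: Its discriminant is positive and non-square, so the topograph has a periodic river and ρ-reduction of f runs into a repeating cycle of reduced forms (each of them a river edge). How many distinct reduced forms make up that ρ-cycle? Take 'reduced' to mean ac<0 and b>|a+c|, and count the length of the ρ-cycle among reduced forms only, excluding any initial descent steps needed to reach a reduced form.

D = 52, ⌊√D⌋ = 7
descent: ρ → (3,4,-3)  [lands on river]
river: ρ → (-3,2,4)
river: ρ → (4,6,-1)
river: ρ → (-1,6,4)
river: ρ → (4,2,-3)
river: ρ → (-3,4,3)
river: ρ → (3,2,-4)
river: ρ → (-4,6,1)
river: ρ → (1,6,-4)
river: ρ → (-4,2,3)
ρ-cycle length = 10 (tail of 1 descent step not counted)

10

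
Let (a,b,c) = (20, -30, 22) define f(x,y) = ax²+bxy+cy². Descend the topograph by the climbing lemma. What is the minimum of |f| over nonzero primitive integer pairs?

translate: b→10 (≡-30 mod 40), so (20,-30,22)→(20,10,12)
flip: (20,10,12)→(12,-10,20)
reduced (well bottom): (12,-10,20) with a≤c, −a<b≤a
well minimum = a = 12

12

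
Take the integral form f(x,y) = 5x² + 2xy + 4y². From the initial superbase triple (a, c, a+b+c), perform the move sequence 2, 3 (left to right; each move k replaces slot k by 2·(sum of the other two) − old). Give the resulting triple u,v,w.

start (5,4,11) = (f(1,0),f(0,1),f(1,1))
replace slot 2: 2·(5+11) − 4 = 28 → (5,28,11)
replace slot 3: 2·(5+28) − 11 = 55 → (5,28,55)

5,28,55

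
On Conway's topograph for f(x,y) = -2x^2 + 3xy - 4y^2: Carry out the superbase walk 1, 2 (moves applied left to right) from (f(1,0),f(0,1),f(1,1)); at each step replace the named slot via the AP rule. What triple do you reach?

start (-2,-4,-3) = (f(1,0),f(0,1),f(1,1))
replace slot 1: 2·((-4)+(-3)) − (-2) = -12 → (-12,-4,-3)
replace slot 2: 2·((-12)+(-3)) − (-4) = -26 → (-12,-26,-3)

-12,-26,-3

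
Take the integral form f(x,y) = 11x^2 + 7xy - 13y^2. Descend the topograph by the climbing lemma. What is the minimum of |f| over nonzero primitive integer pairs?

river: ρ → (-13,19,5)
river: ρ → (5,21,-9)
river: ρ → (-9,15,11)
river: ρ → (11,7,-13)
closes: descent 0, river 4
min |a| on river = 5

5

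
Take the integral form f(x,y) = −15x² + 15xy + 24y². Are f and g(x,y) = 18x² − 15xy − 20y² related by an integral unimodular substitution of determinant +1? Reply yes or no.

D₁ = 1665, D₂ = 1665
river cycle of f (length 10): (24, 33, -6), (-6, 39, 6), (6, 33, -24), (-24, 15, 15), (15, 15, -24), (-24, 33, 6), (6, 39, -6), (-6, 33, 24), (24, 15, -15), (-15, 15, 24)
river cycle of g (length 22): (-20, 15, 18), (18, 21, -17), (-17, 13, 22), (22, 31, -8), (-8, 33, 18), (18, 39, -2), (-2, 37, 37), (37, 37, -2), (-2, 39, 18), (18, 33, -8), … (12 more)
cycles differ ⇒ inequivalent

no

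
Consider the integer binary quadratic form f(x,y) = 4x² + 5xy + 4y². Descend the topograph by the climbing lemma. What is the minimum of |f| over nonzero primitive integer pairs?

translate: b→-3 (≡5 mod 8), so (4,5,4)→(4,-3,3)
flip: (4,-3,3)→(3,3,4)
reduced (well bottom): (3,3,4) with a≤c, −a<b≤a
well minimum = a = 3

3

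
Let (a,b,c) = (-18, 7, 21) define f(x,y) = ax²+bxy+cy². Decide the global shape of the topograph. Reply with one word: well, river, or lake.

D = b²−4ac = 7² − 4·(-18)·21 = 1561
D > 0 non-square ⇒ indefinite ⇒ periodic river

river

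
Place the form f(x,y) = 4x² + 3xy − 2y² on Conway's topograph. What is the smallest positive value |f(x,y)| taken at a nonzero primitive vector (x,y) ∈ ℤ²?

river: ρ → (-2,5,2)
river: ρ → (2,3,-4)
river: ρ → (-4,5,1)
river: ρ → (1,5,-4)
river: ρ → (-4,3,2)
river: ρ → (2,5,-2)
river: ρ → (-2,3,4)
river: ρ → (4,5,-1)
river: ρ → (-1,5,4)
river: ρ → (4,3,-2)
closes: descent 0, river 10
min |a| on river = 1

1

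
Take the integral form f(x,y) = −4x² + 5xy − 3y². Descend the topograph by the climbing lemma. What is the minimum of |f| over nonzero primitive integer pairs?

translate: b→3 (≡-5 mod 8), so (4,-5,3)→(4,3,2)
flip: (4,3,2)→(2,-3,4)
translate: b→1 (≡-3 mod 4), so (2,-3,4)→(2,1,3)
reduced (well bottom): (2,1,3) with a≤c, −a<b≤a
well minimum |f| = |-2| = 2 (negative-definite)

2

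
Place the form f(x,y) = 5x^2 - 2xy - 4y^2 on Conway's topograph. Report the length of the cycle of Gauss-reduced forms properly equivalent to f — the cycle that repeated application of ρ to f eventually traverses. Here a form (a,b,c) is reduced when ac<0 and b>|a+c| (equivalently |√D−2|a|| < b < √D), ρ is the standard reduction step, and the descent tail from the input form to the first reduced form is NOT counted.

D = 84, ⌊√D⌋ = 9
descent: ρ → (-4,2,5)  [lands on river]
river: ρ → (5,8,-1)
river: ρ → (-1,8,5)
river: ρ → (5,2,-4)
river: ρ → (-4,6,3)
river: ρ → (3,6,-4)
ρ-cycle length = 6 (tail of 1 descent step not counted)

6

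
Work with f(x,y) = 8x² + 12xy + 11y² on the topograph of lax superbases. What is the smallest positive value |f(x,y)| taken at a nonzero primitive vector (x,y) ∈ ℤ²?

translate: b→-4 (≡12 mod 16), so (8,12,11)→(8,-4,7)
flip: (8,-4,7)→(7,4,8)
reduced (well bottom): (7,4,8) with a≤c, −a<b≤a
well minimum = a = 7

7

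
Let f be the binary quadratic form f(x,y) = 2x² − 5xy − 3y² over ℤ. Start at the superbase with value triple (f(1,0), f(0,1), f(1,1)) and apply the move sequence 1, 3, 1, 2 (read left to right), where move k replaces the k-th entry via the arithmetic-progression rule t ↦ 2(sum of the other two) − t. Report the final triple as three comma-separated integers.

start (2,-3,-6) = (f(1,0),f(0,1),f(1,1))
replace slot 1: 2·((-3)+(-6)) − 2 = -20 → (-20,-3,-6)
replace slot 3: 2·((-20)+(-3)) − (-6) = -40 → (-20,-3,-40)
replace slot 1: 2·((-3)+(-40)) − (-20) = -66 → (-66,-3,-40)
replace slot 2: 2·((-66)+(-40)) − (-3) = -209 → (-66,-209,-40)

-66,-209,-40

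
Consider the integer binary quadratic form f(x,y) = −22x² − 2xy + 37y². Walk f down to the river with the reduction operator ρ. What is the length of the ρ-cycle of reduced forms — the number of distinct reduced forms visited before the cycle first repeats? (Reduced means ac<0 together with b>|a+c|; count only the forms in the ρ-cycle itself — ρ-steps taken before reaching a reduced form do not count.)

D = 3260, ⌊√D⌋ = 57
descent: ρ → (37,2,-22)
descent: ρ → (-22,42,17)  [lands on river]
river: ρ → (17,26,-38)
river: ρ → (-38,50,5)
river: ρ → (5,50,-38)
river: ρ → (-38,26,17)
river: ρ → (17,42,-22)
river: ρ → (-22,46,13)
river: ρ → (13,32,-43)
river: ρ → (-43,54,2)
river: ρ → (2,54,-43)
river: ρ → (-43,32,13)
river: ρ → (13,46,-22)
ρ-cycle length = 12 (tail of 2 descent steps not counted)

12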